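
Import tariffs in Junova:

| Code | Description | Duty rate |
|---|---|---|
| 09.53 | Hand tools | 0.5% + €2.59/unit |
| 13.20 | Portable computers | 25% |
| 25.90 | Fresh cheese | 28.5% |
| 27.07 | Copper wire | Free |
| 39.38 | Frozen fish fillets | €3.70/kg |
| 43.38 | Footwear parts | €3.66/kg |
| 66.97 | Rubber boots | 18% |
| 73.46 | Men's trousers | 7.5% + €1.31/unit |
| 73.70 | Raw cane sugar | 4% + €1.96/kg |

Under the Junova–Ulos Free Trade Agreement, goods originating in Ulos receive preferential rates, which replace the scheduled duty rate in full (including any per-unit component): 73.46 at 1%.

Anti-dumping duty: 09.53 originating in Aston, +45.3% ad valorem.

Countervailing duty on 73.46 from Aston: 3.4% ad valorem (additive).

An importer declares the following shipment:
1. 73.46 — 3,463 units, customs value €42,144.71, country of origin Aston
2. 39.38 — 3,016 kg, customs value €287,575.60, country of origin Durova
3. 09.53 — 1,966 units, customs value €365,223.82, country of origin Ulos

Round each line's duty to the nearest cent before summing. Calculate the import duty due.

€27,207.56

Line 1 (73.46, Aston, 3,463 units, €42,144.71):
Base rate for 73.46 is 7.5% + €1.31/unit.
73.46 has an FTA preferential rate, but origin Aston is not Ulos; base rate stands.
Additional duty on 73.46 from Aston: +3.4%. Applied ad valorem rate: 7.5% + 3.4% = 10.9%.
Duty = €42,144.71 × 10.9% + 3,463 × €1.31 = €9,130.30.
Line 2 (39.38, Durova, 3,016 kg, €287,575.60):
Base rate for 39.38 is €3.70/kg.
Duty = 3,016 × €3.70 = €11,159.20.
Line 3 (09.53, Ulos, 1,966 units, €365,223.82):
Base rate for 09.53 is 0.5% + €2.59/unit.
Origin Ulos is the FTA partner but 09.53 is not on the preference list; base rate stands.
The additional-duty order on 09.53 targets Aston, not Ulos; it does not apply.
Duty = €365,223.82 × 0.5% + 1,966 × €2.59 = €6,918.06.
Total = €9,130.30 + €11,159.20 + €6,918.06 = €27,207.56.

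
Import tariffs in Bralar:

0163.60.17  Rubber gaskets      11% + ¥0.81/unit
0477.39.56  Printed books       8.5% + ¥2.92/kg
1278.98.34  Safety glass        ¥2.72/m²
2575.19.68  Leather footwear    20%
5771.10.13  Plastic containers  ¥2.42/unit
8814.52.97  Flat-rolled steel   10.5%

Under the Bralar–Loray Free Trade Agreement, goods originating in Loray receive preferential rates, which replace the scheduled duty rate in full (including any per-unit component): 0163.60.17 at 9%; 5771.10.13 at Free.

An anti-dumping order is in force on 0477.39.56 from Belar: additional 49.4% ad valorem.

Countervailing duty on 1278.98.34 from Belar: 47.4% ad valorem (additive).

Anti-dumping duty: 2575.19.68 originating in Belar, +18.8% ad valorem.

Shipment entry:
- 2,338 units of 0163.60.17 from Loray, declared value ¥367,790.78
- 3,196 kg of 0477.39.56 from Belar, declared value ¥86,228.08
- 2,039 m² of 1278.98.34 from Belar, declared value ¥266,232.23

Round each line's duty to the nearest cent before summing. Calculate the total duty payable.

¥224,099.71

Line 1 (0163.60.17, Loray, 2,338 units, ¥367,790.78):
Base rate for 0163.60.17 is 11% + ¥0.81/unit.
Origin Loray qualifies under the Bralar–Loray agreement and 0163.60.17 is covered: preferential rate 9% applies instead.
Duty = ¥367,790.78 × 9% = ¥33,101.17.
Line 2 (0477.39.56, Belar, 3,196 kg, ¥86,228.08):
Base rate for 0477.39.56 is 8.5% + ¥2.92/kg.
Additional duty on 0477.39.56 from Belar: +49.4%. Applied ad valorem rate: 8.5% + 49.4% = 57.9%.
Duty = ¥86,228.08 × 57.9% + 3,196 × ¥2.92 = ¥59,258.38.
Line 3 (1278.98.34, Belar, 2,039 m², ¥266,232.23):
Base rate for 1278.98.34 is ¥2.72/m².
Additional duty on 1278.98.34 from Belar: +47.4% ad valorem. Applied ad valorem rate = 47.4%.
Duty = ¥266,232.23 × 47.4% + 2,039 × ¥2.72 = ¥131,740.16.
Total = ¥33,101.17 + ¥59,258.38 + ¥131,740.16 = ¥224,099.71.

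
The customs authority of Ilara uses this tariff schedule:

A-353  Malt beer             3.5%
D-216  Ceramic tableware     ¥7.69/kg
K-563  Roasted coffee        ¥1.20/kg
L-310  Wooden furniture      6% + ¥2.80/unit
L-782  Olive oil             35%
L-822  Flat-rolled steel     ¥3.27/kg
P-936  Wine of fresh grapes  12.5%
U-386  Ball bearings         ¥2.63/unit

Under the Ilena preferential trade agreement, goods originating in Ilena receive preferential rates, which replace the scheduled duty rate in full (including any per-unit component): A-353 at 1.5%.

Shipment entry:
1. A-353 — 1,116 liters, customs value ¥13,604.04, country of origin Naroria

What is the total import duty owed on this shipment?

¥476.14

Line 1 (A-353, Naroria, 1,116 liters, ¥13,604.04):
Base rate for A-353 is 3.5%.
A-353 has an FTA preferential rate, but origin Naroria is not Ilena; base rate stands.
Duty = ¥13,604.04 × 3.5% = ¥476.14.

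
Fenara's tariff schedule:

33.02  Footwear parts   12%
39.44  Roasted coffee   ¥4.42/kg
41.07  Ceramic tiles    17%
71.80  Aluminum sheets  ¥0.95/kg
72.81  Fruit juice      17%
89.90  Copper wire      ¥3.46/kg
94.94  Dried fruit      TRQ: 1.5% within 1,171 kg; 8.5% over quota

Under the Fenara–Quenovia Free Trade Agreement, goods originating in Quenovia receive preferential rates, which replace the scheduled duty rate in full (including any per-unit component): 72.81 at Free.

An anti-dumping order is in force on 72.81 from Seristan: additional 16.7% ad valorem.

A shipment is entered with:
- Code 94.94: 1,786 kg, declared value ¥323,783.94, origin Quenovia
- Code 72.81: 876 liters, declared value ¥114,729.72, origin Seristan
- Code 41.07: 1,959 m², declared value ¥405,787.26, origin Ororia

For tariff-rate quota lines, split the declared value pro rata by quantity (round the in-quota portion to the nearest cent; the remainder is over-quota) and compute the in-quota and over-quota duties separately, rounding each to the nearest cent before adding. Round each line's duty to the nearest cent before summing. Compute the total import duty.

¥120,309.04

Line 1 (94.94, Quenovia, 1,786 kg, ¥323,783.94):
Code 94.94 is under a tariff-rate quota (threshold 1,171 kg). In-quota: 1,171 kg at 1.5%; over-quota: 615 kg at 8.5%.
Pro-rata value split: in-quota = ¥323,783.94 × 1,171/1,786 = ¥212,290.59; over-quota = ¥323,783.94 − ¥212,290.59 = ¥111,493.35.
In-quota duty = ¥212,290.59 × 1.5% = ¥3,184.36. Over-quota duty = ¥111,493.35 × 8.5% = ¥9,476.93.
Line duty = ¥3,184.36 + ¥9,476.93 = ¥12,661.29.
Line 2 (72.81, Seristan, 876 liters, ¥114,729.72):
Base rate for 72.81 is 17%.
72.81 has an FTA preferential rate, but origin Seristan is not Quenovia; base rate stands.
Additional duty on 72.81 from Seristan: +16.7%. Applied ad valorem rate: 17% + 16.7% = 33.7%.
Duty = ¥114,729.72 × 33.7% = ¥38,663.92.
Line 3 (41.07, Ororia, 1,959 m², ¥405,787.26):
Base rate for 41.07 is 17%.
Duty = ¥405,787.26 × 17% = ¥68,983.83.
Total = ¥12,661.29 + ¥38,663.92 + ¥68,983.83 = ¥120,309.04.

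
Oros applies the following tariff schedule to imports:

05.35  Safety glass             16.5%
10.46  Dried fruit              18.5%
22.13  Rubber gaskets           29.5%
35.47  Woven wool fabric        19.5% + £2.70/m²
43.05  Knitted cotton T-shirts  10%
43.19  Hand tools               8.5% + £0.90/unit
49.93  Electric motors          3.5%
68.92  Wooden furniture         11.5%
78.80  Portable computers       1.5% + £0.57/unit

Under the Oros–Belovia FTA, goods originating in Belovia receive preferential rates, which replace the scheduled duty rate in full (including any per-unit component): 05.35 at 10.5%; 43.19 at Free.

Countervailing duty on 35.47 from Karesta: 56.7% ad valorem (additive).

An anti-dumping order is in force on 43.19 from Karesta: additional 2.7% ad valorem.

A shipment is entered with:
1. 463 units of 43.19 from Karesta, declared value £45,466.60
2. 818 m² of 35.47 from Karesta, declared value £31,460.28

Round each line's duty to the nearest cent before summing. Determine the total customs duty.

£31,690.29

Line 1 (43.19, Karesta, 463 units, £45,466.60):
Base rate for 43.19 is 8.5% + £0.90/unit.
43.19 has an FTA preferential rate, but origin Karesta is not Belovia; base rate stands.
Additional duty on 43.19 from Karesta: +2.7%. Applied ad valorem rate: 8.5% + 2.7% = 11.2%.
Duty = £45,466.60 × 11.2% + 463 × £0.90 = £5,508.96.
Line 2 (35.47, Karesta, 818 m², £31,460.28):
Base rate for 35.47 is 19.5% + £2.70/m².
Additional duty on 35.47 from Karesta: +56.7%. Applied ad valorem rate: 19.5% + 56.7% = 76.2%.
Duty = £31,460.28 × 76.2% + 818 × £2.70 = £26,181.33.
Total = £5,508.96 + £26,181.33 = £31,690.29.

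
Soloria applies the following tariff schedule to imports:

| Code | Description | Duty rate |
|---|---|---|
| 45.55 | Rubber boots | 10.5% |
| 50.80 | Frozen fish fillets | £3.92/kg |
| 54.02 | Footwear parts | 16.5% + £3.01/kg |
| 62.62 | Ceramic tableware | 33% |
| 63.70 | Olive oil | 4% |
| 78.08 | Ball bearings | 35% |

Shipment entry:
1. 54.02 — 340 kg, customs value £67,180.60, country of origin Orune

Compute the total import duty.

£12,108.20

Line 1 (54.02, Orune, 340 kg, £67,180.60):
Base rate for 54.02 is 16.5% + £3.01/kg.
Duty = £67,180.60 × 16.5% + 340 × £3.01 = £12,108.20.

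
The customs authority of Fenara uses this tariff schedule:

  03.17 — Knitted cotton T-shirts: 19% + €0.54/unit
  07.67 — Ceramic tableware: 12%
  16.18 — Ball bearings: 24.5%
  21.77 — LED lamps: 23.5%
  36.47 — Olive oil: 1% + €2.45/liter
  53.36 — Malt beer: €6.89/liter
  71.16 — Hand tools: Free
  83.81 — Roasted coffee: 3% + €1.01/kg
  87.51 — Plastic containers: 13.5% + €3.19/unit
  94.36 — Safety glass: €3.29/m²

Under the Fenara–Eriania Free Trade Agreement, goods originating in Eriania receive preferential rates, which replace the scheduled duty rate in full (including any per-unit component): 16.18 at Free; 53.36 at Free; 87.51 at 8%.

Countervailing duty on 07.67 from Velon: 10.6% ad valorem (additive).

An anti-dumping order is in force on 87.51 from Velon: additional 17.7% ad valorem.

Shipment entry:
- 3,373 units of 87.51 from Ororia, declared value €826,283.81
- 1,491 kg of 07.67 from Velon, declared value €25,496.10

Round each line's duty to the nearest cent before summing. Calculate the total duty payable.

Line 1 (87.51, Ororia, 3,373 units, €826,283.81):
Base rate for 87.51 is 13.5% + €3.19/unit.
87.51 has an FTA preferential rate, but origin Ororia is not Eriania; base rate stands.
The additional-duty order on 87.51 targets Velon, not Ororia; it does not apply.
Duty = €826,283.81 × 13.5% + 3,373 × €3.19 = €122,308.18.
Line 2 (07.67, Velon, 1,491 kg, €25,496.10):
Base rate for 07.67 is 12%.
Additional duty on 07.67 from Velon: +10.6%. Applied ad valorem rate: 12% + 10.6% = 22.6%.
Duty = €25,496.10 × 22.6% = €5,762.12.
Total = €122,308.18 + €5,762.12 = €128,070.30.

€128,070.30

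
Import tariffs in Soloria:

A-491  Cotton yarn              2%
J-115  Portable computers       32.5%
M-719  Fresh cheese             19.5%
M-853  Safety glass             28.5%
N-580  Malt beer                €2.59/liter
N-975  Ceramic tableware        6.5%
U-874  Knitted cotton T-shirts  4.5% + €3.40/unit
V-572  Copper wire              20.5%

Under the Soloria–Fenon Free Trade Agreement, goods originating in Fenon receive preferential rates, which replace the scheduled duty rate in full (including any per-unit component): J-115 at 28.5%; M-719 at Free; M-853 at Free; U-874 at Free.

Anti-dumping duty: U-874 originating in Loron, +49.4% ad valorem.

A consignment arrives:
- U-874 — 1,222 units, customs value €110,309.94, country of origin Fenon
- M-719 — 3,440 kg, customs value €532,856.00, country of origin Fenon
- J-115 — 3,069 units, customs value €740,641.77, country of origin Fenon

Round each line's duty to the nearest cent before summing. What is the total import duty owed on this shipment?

€211,082.90

Line 1 (U-874, Fenon, 1,222 units, €110,309.94):
Base rate for U-874 is 4.5% + €3.40/unit.
Origin Fenon qualifies under the Soloria–Fenon agreement and U-874 is covered: preferential rate Free applies instead.
The additional-duty order on U-874 targets Loron, not Fenon; it does not apply.
Duty = €110,309.94 × 0% = €0.00.
Line 2 (M-719, Fenon, 3,440 kg, €532,856.00):
Base rate for M-719 is 19.5%.
Origin Fenon qualifies under the Soloria–Fenon agreement and M-719 is covered: preferential rate Free applies instead.
Duty = €532,856.00 × 0% = €0.00.
Line 3 (J-115, Fenon, 3,069 units, €740,641.77):
Base rate for J-115 is 32.5%.
Origin Fenon qualifies under the Soloria–Fenon agreement and J-115 is covered: preferential rate 28.5% applies instead.
Duty = €740,641.77 × 28.5% = €211,082.90.
Total = €0.00 + €0.00 + €211,082.90 = €211,082.90.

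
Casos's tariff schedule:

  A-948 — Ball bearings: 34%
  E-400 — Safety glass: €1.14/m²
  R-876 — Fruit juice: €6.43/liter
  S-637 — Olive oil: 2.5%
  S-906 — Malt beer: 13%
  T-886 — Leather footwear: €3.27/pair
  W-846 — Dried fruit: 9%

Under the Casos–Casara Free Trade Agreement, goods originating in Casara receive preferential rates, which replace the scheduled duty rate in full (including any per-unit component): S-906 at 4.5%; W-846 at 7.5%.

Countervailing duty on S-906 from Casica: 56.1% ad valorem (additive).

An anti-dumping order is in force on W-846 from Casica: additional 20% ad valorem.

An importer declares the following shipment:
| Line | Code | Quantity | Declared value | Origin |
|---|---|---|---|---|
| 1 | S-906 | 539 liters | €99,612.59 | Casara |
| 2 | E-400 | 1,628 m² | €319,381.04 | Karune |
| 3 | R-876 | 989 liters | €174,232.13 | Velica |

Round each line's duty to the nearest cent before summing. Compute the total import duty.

€12,697.76

Line 1 (S-906, Casara, 539 liters, €99,612.59):
Base rate for S-906 is 13%.
Origin Casara qualifies under the Casos–Casara agreement and S-906 is covered: preferential rate 4.5% applies instead.
The additional-duty order on S-906 targets Casica, not Casara; it does not apply.
Duty = €99,612.59 × 4.5% = €4,482.57.
Line 2 (E-400, Karune, 1,628 m², €319,381.04):
Base rate for E-400 is €1.14/m².
Duty = 1,628 × €1.14 = €1,855.92.
Line 3 (R-876, Velica, 989 liters, €174,232.13):
Base rate for R-876 is €6.43/liter.
Duty = 989 × €6.43 = €6,359.27.
Total = €4,482.57 + €1,855.92 + €6,359.27 = €12,697.76.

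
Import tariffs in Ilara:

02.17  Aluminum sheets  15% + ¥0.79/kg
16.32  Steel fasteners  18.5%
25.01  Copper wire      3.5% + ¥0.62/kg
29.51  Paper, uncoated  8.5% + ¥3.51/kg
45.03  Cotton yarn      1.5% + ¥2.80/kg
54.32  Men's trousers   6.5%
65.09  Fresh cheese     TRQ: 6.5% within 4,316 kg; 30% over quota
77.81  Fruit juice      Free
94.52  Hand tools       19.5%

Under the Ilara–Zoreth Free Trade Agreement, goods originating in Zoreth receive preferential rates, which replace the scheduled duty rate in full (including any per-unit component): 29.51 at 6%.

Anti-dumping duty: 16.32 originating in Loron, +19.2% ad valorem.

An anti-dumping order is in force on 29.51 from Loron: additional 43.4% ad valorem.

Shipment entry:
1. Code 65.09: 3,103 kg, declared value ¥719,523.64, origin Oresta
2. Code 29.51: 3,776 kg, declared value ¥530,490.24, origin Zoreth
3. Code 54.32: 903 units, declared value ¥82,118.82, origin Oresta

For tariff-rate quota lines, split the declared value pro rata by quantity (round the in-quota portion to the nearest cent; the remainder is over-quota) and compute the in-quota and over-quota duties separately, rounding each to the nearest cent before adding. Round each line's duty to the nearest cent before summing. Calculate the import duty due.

¥83,936.17

Line 1 (65.09, Oresta, 3,103 kg, ¥719,523.64):
Code 65.09 is under a tariff-rate quota (threshold 4,316 kg). Quantity 3,103 kg is within the quota, so the in-quota rate 6.5% applies to the full value.
Duty = ¥719,523.64 × 6.5% = ¥46,769.04.
Line 2 (29.51, Zoreth, 3,776 kg, ¥530,490.24):
Base rate for 29.51 is 8.5% + ¥3.51/kg.
Origin Zoreth qualifies under the Ilara–Zoreth agreement and 29.51 is covered: preferential rate 6% applies instead.
The additional-duty order on 29.51 targets Loron, not Zoreth; it does not apply.
Duty = ¥530,490.24 × 6% = ¥31,829.41.
Line 3 (54.32, Oresta, 903 units, ¥82,118.82):
Base rate for 54.32 is 6.5%.
Duty = ¥82,118.82 × 6.5% = ¥5,337.72.
Total = ¥46,769.04 + ¥31,829.41 + ¥5,337.72 = ¥83,936.17.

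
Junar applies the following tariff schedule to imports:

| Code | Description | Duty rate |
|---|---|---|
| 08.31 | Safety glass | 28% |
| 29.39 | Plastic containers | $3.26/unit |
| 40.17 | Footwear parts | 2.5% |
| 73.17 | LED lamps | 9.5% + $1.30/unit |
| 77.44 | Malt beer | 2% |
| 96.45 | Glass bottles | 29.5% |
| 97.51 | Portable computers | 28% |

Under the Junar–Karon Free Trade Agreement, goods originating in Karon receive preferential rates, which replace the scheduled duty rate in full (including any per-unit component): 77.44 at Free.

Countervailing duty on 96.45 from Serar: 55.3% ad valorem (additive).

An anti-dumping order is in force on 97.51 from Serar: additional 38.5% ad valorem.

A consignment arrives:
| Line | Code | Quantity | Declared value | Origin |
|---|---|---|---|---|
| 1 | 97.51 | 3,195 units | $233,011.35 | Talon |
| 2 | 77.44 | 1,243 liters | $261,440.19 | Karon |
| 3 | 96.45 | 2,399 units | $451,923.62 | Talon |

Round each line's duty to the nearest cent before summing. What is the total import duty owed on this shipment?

$198,560.65

Line 1 (97.51, Talon, 3,195 units, $233,011.35):
Base rate for 97.51 is 28%.
The additional-duty order on 97.51 targets Serar, not Talon; it does not apply.
Duty = $233,011.35 × 28% = $65,243.18.
Line 2 (77.44, Karon, 1,243 liters, $261,440.19):
Base rate for 77.44 is 2%.
Origin Karon qualifies under the Junar–Karon agreement and 77.44 is covered: preferential rate Free applies instead.
Duty = $261,440.19 × 0% = $0.00.
Line 3 (96.45, Talon, 2,399 units, $451,923.62):
Base rate for 96.45 is 29.5%.
The additional-duty order on 96.45 targets Serar, not Talon; it does not apply.
Duty = $451,923.62 × 29.5% = $133,317.47.
Total = $65,243.18 + $0.00 + $133,317.47 = $198,560.65.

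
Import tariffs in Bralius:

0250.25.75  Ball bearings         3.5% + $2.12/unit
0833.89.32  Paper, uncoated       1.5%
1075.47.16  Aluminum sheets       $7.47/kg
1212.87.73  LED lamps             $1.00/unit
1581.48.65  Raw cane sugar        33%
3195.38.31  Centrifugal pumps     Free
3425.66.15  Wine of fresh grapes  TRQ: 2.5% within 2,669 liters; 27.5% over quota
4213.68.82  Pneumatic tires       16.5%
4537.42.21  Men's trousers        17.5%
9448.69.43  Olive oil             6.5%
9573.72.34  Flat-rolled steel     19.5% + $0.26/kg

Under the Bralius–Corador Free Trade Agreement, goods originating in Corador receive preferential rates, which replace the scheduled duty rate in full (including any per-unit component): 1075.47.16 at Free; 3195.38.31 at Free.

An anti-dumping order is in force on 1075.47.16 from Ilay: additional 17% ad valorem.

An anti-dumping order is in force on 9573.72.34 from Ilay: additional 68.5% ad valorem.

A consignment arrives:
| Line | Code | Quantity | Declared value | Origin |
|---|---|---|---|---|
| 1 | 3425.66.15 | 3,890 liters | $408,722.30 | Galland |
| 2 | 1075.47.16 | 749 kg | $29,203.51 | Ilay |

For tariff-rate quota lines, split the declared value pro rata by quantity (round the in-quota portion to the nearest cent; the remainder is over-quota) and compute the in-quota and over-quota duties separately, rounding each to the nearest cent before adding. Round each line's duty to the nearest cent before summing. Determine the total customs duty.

$52,850.31

Line 1 (3425.66.15, Galland, 3,890 liters, $408,722.30):
Code 3425.66.15 is under a tariff-rate quota (threshold 2,669 liters). In-quota: 2,669 liters at 2.5%; over-quota: 1,221 liters at 27.5%.
Pro-rata value split: in-quota = $408,722.30 × 2,669/3,890 = $280,431.83; over-quota = $408,722.30 − $280,431.83 = $128,290.47.
In-quota duty = $280,431.83 × 2.5% = $7,010.80. Over-quota duty = $128,290.47 × 27.5% = $35,279.88.
Line duty = $7,010.80 + $35,279.88 = $42,290.68.
Line 2 (1075.47.16, Ilay, 749 kg, $29,203.51):
Base rate for 1075.47.16 is $7.47/kg.
1075.47.16 has an FTA preferential rate, but origin Ilay is not Corador; base rate stands.
Additional duty on 1075.47.16 from Ilay: +17% ad valorem. Applied ad valorem rate = 17%.
Duty = $29,203.51 × 17% + 749 × $7.47 = $10,559.63.
Total = $42,290.68 + $10,559.63 = $52,850.31.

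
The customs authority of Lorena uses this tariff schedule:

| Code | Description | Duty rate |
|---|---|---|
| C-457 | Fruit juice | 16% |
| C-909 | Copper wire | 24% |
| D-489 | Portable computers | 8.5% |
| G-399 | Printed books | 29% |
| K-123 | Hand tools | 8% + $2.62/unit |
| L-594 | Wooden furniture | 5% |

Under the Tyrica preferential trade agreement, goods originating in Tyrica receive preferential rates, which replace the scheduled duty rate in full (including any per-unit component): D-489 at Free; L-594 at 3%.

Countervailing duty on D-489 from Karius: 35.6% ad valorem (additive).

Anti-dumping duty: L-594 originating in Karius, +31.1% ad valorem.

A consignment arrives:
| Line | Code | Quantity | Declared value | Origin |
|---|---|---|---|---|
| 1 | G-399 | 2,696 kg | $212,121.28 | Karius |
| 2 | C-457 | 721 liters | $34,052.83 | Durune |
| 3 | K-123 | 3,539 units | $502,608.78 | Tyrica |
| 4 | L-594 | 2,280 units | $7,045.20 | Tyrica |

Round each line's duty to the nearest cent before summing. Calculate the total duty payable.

$116,655.86

Line 1 (G-399, Karius, 2,696 kg, $212,121.28):
Base rate for G-399 is 29%.
Duty = $212,121.28 × 29% = $61,515.17.
Line 2 (C-457, Durune, 721 liters, $34,052.83):
Base rate for C-457 is 16%.
Duty = $34,052.83 × 16% = $5,448.45.
Line 3 (K-123, Tyrica, 3,539 units, $502,608.78):
Base rate for K-123 is 8% + $2.62/unit.
Origin Tyrica is the FTA partner but K-123 is not on the preference list; base rate stands.
Duty = $502,608.78 × 8% + 3,539 × $2.62 = $49,480.88.
Line 4 (L-594, Tyrica, 2,280 units, $7,045.20):
Base rate for L-594 is 5%.
Origin Tyrica qualifies under the Lorena–Tyrica agreement and L-594 is covered: preferential rate 3% applies instead.
The additional-duty order on L-594 targets Karius, not Tyrica; it does not apply.
Duty = $7,045.20 × 3% = $211.36.
Total = $61,515.17 + $5,448.45 + $49,480.88 + $211.36 = $116,655.86.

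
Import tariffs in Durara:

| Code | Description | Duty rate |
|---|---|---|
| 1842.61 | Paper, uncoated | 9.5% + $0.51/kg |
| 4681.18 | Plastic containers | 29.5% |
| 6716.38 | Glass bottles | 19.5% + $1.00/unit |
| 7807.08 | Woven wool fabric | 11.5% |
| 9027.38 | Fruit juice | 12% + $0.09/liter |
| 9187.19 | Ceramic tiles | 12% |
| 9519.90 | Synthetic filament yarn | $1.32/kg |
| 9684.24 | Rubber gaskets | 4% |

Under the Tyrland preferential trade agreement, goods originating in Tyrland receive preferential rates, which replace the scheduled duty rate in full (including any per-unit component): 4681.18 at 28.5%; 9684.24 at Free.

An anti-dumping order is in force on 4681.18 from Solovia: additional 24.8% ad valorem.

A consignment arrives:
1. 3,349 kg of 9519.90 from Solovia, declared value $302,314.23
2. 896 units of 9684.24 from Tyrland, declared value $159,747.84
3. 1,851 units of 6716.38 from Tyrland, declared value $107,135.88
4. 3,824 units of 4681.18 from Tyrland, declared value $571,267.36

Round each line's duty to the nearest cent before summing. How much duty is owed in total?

$189,974.38

Line 1 (9519.90, Solovia, 3,349 kg, $302,314.23):
Base rate for 9519.90 is $1.32/kg.
Duty = 3,349 × $1.32 = $4,420.68.
Line 2 (9684.24, Tyrland, 896 units, $159,747.84):
Base rate for 9684.24 is 4%.
Origin Tyrland qualifies under the Durara–Tyrland agreement and 9684.24 is covered: preferential rate Free applies instead.
Duty = $159,747.84 × 0% = $0.00.
Line 3 (6716.38, Tyrland, 1,851 units, $107,135.88):
Base rate for 6716.38 is 19.5% + $1.00/unit.
Origin Tyrland is the FTA partner but 6716.38 is not on the preference list; base rate stands.
Duty = $107,135.88 × 19.5% + 1,851 × $1.00 = $22,742.50.
Line 4 (4681.18, Tyrland, 3,824 units, $571,267.36):
Base rate for 4681.18 is 29.5%.
Origin Tyrland qualifies under the Durara–Tyrland agreement and 4681.18 is covered: preferential rate 28.5% applies instead.
The additional-duty order on 4681.18 targets Solovia, not Tyrland; it does not apply.
Duty = $571,267.36 × 28.5% = $162,811.20.
Total = $4,420.68 + $0.00 + $22,742.50 + $162,811.20 = $189,974.38.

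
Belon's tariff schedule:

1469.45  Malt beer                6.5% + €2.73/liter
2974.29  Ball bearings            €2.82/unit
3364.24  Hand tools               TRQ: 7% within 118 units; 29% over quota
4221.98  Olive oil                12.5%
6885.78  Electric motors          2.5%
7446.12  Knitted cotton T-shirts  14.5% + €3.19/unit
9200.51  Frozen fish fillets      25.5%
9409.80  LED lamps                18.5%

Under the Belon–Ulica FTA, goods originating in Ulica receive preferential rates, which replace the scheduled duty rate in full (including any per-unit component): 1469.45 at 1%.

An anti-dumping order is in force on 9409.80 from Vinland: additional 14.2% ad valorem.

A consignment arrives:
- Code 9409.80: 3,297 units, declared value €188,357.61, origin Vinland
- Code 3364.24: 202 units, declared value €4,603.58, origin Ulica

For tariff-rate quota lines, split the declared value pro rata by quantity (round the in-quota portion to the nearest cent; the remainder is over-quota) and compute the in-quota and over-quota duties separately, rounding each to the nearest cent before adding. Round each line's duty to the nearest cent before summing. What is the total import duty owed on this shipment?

€62,336.35

Line 1 (9409.80, Vinland, 3,297 units, €188,357.61):
Base rate for 9409.80 is 18.5%.
Additional duty on 9409.80 from Vinland: +14.2%. Applied ad valorem rate: 18.5% + 14.2% = 32.7%.
Duty = €188,357.61 × 32.7% = €61,592.94.
Line 2 (3364.24, Ulica, 202 units, €4,603.58):
Code 3364.24 is under a tariff-rate quota (threshold 118 units). In-quota: 118 units at 7%; over-quota: 84 units at 29%.
Pro-rata value split: in-quota = €4,603.58 × 118/202 = €2,689.22; over-quota = €4,603.58 − €2,689.22 = €1,914.36.
In-quota duty = €2,689.22 × 7% = €188.25. Over-quota duty = €1,914.36 × 29% = €555.16.
Line duty = €188.25 + €555.16 = €743.41.
Total = €61,592.94 + €743.41 = €62,336.35.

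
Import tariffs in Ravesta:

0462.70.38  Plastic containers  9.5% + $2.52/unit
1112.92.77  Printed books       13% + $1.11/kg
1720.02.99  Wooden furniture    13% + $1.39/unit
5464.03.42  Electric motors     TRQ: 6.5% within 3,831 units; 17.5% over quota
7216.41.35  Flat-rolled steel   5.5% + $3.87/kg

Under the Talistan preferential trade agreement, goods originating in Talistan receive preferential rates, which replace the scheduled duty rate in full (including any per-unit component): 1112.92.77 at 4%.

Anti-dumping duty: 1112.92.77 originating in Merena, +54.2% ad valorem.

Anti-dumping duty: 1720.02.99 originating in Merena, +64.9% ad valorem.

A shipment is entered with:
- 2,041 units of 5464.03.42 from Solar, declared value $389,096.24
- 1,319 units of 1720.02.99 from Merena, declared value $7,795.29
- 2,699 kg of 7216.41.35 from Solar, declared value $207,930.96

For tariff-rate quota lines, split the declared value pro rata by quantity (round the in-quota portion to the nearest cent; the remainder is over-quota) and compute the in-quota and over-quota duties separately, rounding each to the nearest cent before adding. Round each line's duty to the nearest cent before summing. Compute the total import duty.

$55,078.53

Line 1 (5464.03.42, Solar, 2,041 units, $389,096.24):
Code 5464.03.42 is under a tariff-rate quota (threshold 3,831 units). Quantity 2,041 units is within the quota, so the in-quota rate 6.5% applies to the full value.
Duty = $389,096.24 × 6.5% = $25,291.26.
Line 2 (1720.02.99, Merena, 1,319 units, $7,795.29):
Base rate for 1720.02.99 is 13% + $1.39/unit.
Additional duty on 1720.02.99 from Merena: +64.9%. Applied ad valorem rate: 13% + 64.9% = 77.9%.
Duty = $7,795.29 × 77.9% + 1,319 × $1.39 = $7,905.94.
Line 3 (7216.41.35, Solar, 2,699 kg, $207,930.96):
Base rate for 7216.41.35 is 5.5% + $3.87/kg.
Duty = $207,930.96 × 5.5% + 2,699 × $3.87 = $21,881.33.
Total = $25,291.26 + $7,905.94 + $21,881.33 = $55,078.53.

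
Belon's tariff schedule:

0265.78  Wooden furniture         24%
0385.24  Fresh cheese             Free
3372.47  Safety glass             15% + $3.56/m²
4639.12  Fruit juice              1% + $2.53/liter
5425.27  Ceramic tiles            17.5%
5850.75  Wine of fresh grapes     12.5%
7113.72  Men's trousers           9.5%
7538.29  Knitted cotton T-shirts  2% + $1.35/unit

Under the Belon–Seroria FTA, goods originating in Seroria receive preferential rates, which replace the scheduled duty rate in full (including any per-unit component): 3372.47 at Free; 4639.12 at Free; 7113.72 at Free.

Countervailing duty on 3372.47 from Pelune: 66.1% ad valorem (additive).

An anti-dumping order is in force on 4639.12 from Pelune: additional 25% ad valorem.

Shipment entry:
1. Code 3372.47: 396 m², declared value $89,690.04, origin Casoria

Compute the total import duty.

Line 1 (3372.47, Casoria, 396 m², $89,690.04):
Base rate for 3372.47 is 15% + $3.56/m².
3372.47 has an FTA preferential rate, but origin Casoria is not Seroria; base rate stands.
The additional-duty order on 3372.47 targets Pelune, not Casoria; it does not apply.
Duty = $89,690.04 × 15% + 396 × $3.56 = $14,863.27.

$14,863.27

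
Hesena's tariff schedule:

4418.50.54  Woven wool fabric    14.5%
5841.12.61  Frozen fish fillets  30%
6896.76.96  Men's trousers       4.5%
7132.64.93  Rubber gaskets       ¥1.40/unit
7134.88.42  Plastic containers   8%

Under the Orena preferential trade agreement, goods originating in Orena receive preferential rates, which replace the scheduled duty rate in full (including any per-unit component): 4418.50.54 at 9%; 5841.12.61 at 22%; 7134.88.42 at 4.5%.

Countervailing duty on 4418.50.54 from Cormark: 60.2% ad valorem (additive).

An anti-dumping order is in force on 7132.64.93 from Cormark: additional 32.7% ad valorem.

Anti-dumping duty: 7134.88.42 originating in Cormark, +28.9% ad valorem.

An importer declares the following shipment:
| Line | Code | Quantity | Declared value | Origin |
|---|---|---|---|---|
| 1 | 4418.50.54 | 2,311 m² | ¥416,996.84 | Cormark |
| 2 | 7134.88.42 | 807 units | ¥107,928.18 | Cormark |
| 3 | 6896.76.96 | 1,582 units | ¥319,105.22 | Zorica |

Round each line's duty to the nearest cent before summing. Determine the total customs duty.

¥365,681.87

Line 1 (4418.50.54, Cormark, 2,311 m², ¥416,996.84):
Base rate for 4418.50.54 is 14.5%.
4418.50.54 has an FTA preferential rate, but origin Cormark is not Orena; base rate stands.
Additional duty on 4418.50.54 from Cormark: +60.2%. Applied ad valorem rate: 14.5% + 60.2% = 74.7%.
Duty = ¥416,996.84 × 74.7% = ¥311,496.64.
Line 2 (7134.88.42, Cormark, 807 units, ¥107,928.18):
Base rate for 7134.88.42 is 8%.
7134.88.42 has an FTA preferential rate, but origin Cormark is not Orena; base rate stands.
Additional duty on 7134.88.42 from Cormark: +28.9%. Applied ad valorem rate: 8% + 28.9% = 36.9%.
Duty = ¥107,928.18 × 36.9% = ¥39,825.50.
Line 3 (6896.76.96, Zorica, 1,582 units, ¥319,105.22):
Base rate for 6896.76.96 is 4.5%.
Duty = ¥319,105.22 × 4.5% = ¥14,359.73.
Total = ¥311,496.64 + ¥39,825.50 + ¥14,359.73 = ¥365,681.87.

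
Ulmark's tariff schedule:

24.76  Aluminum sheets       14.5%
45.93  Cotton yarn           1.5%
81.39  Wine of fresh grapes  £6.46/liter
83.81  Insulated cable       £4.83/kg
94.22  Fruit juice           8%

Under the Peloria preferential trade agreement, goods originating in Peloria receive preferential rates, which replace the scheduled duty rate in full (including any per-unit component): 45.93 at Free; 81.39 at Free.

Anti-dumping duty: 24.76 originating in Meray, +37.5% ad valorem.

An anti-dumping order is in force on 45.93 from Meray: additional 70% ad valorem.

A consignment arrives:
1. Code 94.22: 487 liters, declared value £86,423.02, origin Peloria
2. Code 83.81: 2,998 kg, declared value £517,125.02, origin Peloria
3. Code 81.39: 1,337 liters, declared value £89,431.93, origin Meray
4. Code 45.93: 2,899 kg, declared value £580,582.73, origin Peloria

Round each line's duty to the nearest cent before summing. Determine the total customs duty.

Line 1 (94.22, Peloria, 487 liters, £86,423.02):
Base rate for 94.22 is 8%.
Origin Peloria is the FTA partner but 94.22 is not on the preference list; base rate stands.
Duty = £86,423.02 × 8% = £6,913.84.
Line 2 (83.81, Peloria, 2,998 kg, £517,125.02):
Base rate for 83.81 is £4.83/kg.
Origin Peloria is the FTA partner but 83.81 is not on the preference list; base rate stands.
Duty = 2,998 × £4.83 = £14,480.34.
Line 3 (81.39, Meray, 1,337 liters, £89,431.93):
Base rate for 81.39 is £6.46/liter.
81.39 has an FTA preferential rate, but origin Meray is not Peloria; base rate stands.
Duty = 1,337 × £6.46 = £8,637.02.
Line 4 (45.93, Peloria, 2,899 kg, £580,582.73):
Base rate for 45.93 is 1.5%.
Origin Peloria qualifies under the Ulmark–Peloria agreement and 45.93 is covered: preferential rate Free applies instead.
The additional-duty order on 45.93 targets Meray, not Peloria; it does not apply.
Duty = £580,582.73 × 0% = £0.00.
Total = £6,913.84 + £14,480.34 + £8,637.02 + £0.00 = £30,031.20.

£30,031.20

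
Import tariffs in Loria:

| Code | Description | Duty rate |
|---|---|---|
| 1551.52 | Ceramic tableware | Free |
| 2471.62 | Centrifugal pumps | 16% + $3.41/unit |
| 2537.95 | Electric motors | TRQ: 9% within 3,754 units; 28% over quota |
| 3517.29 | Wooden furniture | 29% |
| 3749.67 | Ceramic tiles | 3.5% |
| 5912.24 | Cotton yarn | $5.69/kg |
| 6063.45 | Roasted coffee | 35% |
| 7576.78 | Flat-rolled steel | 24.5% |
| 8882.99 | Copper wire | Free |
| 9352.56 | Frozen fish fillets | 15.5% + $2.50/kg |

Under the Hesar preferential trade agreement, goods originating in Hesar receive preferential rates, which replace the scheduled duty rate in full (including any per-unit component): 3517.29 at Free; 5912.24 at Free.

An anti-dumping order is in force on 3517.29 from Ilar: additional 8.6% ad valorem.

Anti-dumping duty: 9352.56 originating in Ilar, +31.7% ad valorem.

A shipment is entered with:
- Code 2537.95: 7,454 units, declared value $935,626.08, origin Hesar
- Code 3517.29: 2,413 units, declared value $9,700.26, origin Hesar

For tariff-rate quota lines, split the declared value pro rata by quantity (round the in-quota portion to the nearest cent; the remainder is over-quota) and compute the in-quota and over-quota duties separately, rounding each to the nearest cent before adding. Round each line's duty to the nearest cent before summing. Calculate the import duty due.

Line 1 (2537.95, Hesar, 7,454 units, $935,626.08):
Code 2537.95 is under a tariff-rate quota (threshold 3,754 units). In-quota: 3,754 units at 9%; over-quota: 3,700 units at 28%.
Pro-rata value split: in-quota = $935,626.08 × 3,754/7,454 = $471,202.08; over-quota = $935,626.08 − $471,202.08 = $464,424.00.
In-quota duty = $471,202.08 × 9% = $42,408.19. Over-quota duty = $464,424.00 × 28% = $130,038.72.
Line duty = $42,408.19 + $130,038.72 = $172,446.91.
Line 2 (3517.29, Hesar, 2,413 units, $9,700.26):
Base rate for 3517.29 is 29%.
Origin Hesar qualifies under the Loria–Hesar agreement and 3517.29 is covered: preferential rate Free applies instead.
The additional-duty order on 3517.29 targets Ilar, not Hesar; it does not apply.
Duty = $9,700.26 × 0% = $0.00.
Total = $172,446.91 + $0.00 = $172,446.91.

$172,446.91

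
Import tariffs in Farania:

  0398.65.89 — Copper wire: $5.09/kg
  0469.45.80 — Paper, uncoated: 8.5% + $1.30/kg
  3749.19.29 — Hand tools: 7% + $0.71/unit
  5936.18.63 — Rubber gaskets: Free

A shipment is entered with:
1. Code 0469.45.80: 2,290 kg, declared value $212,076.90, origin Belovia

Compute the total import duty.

Line 1 (0469.45.80, Belovia, 2,290 kg, $212,076.90):
Base rate for 0469.45.80 is 8.5% + $1.30/kg.
Duty = $212,076.90 × 8.5% + 2,290 × $1.30 = $21,003.54.

$21,003.54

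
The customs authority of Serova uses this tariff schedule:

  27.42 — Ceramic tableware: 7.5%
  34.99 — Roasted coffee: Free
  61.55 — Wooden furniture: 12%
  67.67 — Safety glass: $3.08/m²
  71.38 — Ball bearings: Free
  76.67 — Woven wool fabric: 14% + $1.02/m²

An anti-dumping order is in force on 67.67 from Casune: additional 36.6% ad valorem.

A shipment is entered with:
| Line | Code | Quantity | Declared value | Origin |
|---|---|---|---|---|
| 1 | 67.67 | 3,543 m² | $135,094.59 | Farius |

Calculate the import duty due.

$10,912.44

Line 1 (67.67, Farius, 3,543 m², $135,094.59):
Base rate for 67.67 is $3.08/m².
The additional-duty order on 67.67 targets Casune, not Farius; it does not apply.
Duty = 3,543 × $3.08 = $10,912.44.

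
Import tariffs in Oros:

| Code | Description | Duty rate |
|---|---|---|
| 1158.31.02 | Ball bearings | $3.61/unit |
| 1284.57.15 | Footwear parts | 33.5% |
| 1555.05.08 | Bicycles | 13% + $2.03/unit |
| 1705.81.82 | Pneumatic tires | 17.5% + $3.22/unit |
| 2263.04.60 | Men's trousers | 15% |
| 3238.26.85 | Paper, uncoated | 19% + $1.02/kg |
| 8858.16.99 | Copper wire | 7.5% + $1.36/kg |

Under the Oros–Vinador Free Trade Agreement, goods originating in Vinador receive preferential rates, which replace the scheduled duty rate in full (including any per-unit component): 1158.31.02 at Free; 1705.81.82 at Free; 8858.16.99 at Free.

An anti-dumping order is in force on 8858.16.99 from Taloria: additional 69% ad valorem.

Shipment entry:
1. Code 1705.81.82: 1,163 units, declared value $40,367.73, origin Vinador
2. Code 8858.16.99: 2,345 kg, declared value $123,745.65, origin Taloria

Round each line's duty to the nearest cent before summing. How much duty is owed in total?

Line 1 (1705.81.82, Vinador, 1,163 units, $40,367.73):
Base rate for 1705.81.82 is 17.5% + $3.22/unit.
Origin Vinador qualifies under the Oros–Vinador agreement and 1705.81.82 is covered: preferential rate Free applies instead.
Duty = $40,367.73 × 0% = $0.00.
Line 2 (8858.16.99, Taloria, 2,345 kg, $123,745.65):
Base rate for 8858.16.99 is 7.5% + $1.36/kg.
8858.16.99 has an FTA preferential rate, but origin Taloria is not Vinador; base rate stands.
Additional duty on 8858.16.99 from Taloria: +69%. Applied ad valorem rate: 7.5% + 69% = 76.5%.
Duty = $123,745.65 × 76.5% + 2,345 × $1.36 = $97,854.62.
Total = $0.00 + $97,854.62 = $97,854.62.

$97,854.62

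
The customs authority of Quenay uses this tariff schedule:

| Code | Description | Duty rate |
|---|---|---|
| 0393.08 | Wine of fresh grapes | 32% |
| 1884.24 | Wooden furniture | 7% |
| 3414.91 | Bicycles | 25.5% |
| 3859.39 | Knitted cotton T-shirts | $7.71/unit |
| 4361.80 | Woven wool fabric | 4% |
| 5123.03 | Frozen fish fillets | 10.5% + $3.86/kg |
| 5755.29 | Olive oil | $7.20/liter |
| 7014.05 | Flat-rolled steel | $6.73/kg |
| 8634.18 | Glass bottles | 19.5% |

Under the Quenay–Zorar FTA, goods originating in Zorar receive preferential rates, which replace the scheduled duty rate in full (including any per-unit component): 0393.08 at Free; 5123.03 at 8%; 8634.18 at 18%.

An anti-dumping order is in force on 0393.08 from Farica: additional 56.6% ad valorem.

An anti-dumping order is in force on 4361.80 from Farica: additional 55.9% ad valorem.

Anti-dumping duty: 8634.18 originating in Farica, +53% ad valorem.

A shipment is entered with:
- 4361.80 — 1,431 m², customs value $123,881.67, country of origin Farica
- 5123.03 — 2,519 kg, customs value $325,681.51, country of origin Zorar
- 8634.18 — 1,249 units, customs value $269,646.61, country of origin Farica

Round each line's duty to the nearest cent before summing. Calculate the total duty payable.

$295,753.43

Line 1 (4361.80, Farica, 1,431 m², $123,881.67):
Base rate for 4361.80 is 4%.
Additional duty on 4361.80 from Farica: +55.9%. Applied ad valorem rate: 4% + 55.9% = 59.9%.
Duty = $123,881.67 × 59.9% = $74,205.12.
Line 2 (5123.03, Zorar, 2,519 kg, $325,681.51):
Base rate for 5123.03 is 10.5% + $3.86/kg.
Origin Zorar qualifies under the Quenay–Zorar agreement and 5123.03 is covered: preferential rate 8% applies instead.
Duty = $325,681.51 × 8% = $26,054.52.
Line 3 (8634.18, Farica, 1,249 units, $269,646.61):
Base rate for 8634.18 is 19.5%.
8634.18 has an FTA preferential rate, but origin Farica is not Zorar; base rate stands.
Additional duty on 8634.18 from Farica: +53%. Applied ad valorem rate: 19.5% + 53% = 72.5%.
Duty = $269,646.61 × 72.5% = $195,493.79.
Total = $74,205.12 + $26,054.52 + $195,493.79 = $295,753.43.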